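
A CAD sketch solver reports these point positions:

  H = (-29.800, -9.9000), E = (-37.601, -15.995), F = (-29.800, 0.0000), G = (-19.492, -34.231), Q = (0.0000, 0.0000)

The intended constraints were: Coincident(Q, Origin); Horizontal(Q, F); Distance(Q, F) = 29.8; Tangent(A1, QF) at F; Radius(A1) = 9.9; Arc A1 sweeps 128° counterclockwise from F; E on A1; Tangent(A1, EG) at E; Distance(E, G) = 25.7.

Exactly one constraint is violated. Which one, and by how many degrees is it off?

Tangent(A1, EG) at E — off by 6.80°.

Q = (0.00, 0.00) ✓; Q.y = 0.00, F.y = 0.00 ✓; |QF| = 29.80 ✓; ∠(HF, FQ) = 90.00° ✓; |HF| = 9.900 ✓; bearing(H→E) − bearing(H→F) = 128.0° ✓; |HE| = 9.900 ✓; ∠(HE, EG) = 83.20° ✗; |EG| = 25.70 ✓.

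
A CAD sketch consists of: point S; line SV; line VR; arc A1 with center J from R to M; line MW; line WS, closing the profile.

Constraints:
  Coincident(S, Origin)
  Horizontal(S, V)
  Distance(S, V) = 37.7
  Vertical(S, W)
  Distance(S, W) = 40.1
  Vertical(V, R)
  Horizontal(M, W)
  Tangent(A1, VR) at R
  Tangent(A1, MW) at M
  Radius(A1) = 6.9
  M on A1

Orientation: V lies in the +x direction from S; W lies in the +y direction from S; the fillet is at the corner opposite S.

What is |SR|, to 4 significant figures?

50.23

S is at the origin; S and V share the same y with |SV| = 37.7 and V on the +x side, so V = (37.70, 0.000). S and W share the same x with |SW| = 40.1 and W on the +y side, so W = (0.000, 40.10). The virtual corner opposite S is at (37.70, 40.10). A1 meets VR tangentially, so JR is at right angles to VR and since A1 is tangent to MW there, JM ⟂ MW, with radius 6.9, so the center J sits 6.9 in from both sides at J = (30.80, 33.20). That places the tangent points at R = (37.70, 33.20) on VR and M = (30.80, 40.10) on MW. Then |SR| = |R − S| = 50.23.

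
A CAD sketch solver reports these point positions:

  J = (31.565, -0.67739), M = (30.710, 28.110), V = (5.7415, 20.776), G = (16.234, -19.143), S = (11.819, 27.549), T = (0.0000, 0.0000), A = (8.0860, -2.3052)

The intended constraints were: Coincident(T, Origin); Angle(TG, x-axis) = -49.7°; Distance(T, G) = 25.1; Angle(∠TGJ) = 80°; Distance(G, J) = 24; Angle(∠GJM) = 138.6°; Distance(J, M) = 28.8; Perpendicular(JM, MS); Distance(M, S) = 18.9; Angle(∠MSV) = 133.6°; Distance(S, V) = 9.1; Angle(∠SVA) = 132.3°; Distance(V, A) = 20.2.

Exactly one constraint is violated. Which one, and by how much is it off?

Distance(V, A) = 20.2 — off by 3.00.

T = (0.00, 0.00) ✓; TG at -49.70° ✓; |TG| = 25.10 ✓; ∠TGJ = 80.00° ✓; |GJ| = 24.00 ✓; ∠GJM = 138.6° ✓; |JM| = 28.80 ✓; ∠(JM, MS) = 90.00° ✓; |MS| = 18.90 ✓; ∠MSV = 133.6° ✓; |SV| = 9.100 ✓; ∠SVA = 132.3° ✓; |VA| = 23.20 ✗.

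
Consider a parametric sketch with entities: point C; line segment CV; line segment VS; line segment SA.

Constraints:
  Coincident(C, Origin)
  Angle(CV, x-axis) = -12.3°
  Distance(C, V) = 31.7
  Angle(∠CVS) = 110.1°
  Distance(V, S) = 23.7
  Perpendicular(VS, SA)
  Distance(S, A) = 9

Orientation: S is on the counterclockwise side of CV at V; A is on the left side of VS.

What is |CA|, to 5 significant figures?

40.350

C is at the origin; CV runs at -12.3° with length 31.7, so V = 31.7·(cos -12.3°, sin -12.3°) = (30.972, -6.7531). ∠CVS = 110.1°, so VS runs at -12.3° + (180° − 110.1°) = 57.600° from the x-axis; with |VS| = 23.7, S = V + 23.7·(cos 57.600°, sin 57.600°) = (43.671, 13.258). VS ⟂ SA; with |SA| = 9.0 on the left of VS, A = S + 9.0·(-0.84433, 0.53583) = (36.072, 18.080). Then |CA| = |A − C| = 40.350.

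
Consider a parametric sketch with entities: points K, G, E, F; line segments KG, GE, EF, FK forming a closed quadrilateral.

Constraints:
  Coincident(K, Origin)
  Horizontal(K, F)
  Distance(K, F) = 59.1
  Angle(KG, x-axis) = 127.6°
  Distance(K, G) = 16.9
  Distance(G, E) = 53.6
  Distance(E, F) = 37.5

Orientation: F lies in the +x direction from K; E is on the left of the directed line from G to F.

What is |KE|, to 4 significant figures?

51.26

K is at the origin; K and F share the same y with |KF| = 59.1 and F in +x, so F = (59.1, 0). KG runs at 127.6° with |KG| = 16.9, so G = (-10.31, 13.39). E is determined by |GE| = 53.6 and |EF| = 37.5 together: it lies at the intersection of circle(G, 53.6) and circle(F, 37.5). With |GF| = 70.69, the foot of the radical line on GF is 45.72 from G and the perpendicular offset is √(53.6² − 45.72²) = 27.98. Taking the left-of-GF solution: E = (39.88, 32.20).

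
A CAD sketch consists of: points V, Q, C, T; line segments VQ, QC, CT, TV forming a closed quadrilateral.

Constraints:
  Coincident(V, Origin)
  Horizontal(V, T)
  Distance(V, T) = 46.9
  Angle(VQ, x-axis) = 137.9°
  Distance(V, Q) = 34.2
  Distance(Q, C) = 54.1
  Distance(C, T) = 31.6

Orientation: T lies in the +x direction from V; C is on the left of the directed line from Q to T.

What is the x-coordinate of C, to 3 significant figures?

28.6

Checks: V = (0.00, 0.00) ✓; |QC| = 54.10 ✓; |CT| = 31.60 ✓.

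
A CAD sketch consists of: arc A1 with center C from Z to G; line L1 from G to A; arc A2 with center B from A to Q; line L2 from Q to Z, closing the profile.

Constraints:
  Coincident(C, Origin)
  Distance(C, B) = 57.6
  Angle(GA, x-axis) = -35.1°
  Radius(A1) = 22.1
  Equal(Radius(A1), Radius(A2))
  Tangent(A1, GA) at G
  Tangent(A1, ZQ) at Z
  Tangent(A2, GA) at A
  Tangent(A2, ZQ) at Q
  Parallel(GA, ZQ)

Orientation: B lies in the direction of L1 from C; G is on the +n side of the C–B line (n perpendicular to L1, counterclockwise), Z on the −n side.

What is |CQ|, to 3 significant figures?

61.7

The slot axis is L1's direction at -35.1°, so u = (cos -35.1°, sin -35.1°) = (0.818, -0.575) and n = (−sin -35.1°, cos -35.1°) = (0.575, 0.818). C is at the origin and B lies 57.6 along u from C, so B = 57.6·u = (47.1, -33.1). Tangency of A1 to both parallel lines with radius 22.1 puts G and Z at C ± 22.1·n: G = (12.7, 18.1), Z = (-12.7, -18.1). Equal radii place A and Q the same way about B: A = B + 22.1·n = (59.8, -15.0), Q = B − 22.1·n = (34.4, -51.2). Then |CQ| = |Q − C| = 61.7.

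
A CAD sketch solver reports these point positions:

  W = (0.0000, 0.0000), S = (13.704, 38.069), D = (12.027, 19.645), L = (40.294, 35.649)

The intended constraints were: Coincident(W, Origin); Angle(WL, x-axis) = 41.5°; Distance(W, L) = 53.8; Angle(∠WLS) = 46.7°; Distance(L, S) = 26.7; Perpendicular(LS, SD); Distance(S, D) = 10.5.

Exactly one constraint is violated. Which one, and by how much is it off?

Distance(S, D) = 10.5 — off by 8.00.

W = (0.00, 0.00) ✓; WL at 41.50° ✓; |WL| = 53.80 ✓; ∠WLS = 46.70° ✓; |LS| = 26.70 ✓; ∠(LS, SD) = 90.00° ✓; |SD| = 18.50 ✗.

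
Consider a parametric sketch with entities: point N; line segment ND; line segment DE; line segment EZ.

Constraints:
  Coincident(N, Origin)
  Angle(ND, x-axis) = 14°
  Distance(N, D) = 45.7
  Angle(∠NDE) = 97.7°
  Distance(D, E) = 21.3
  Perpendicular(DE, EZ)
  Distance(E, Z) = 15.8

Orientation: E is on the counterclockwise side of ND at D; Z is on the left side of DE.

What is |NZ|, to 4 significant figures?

40.27

∠NDE = 97.7°, so DE runs at 14.0° + (180° − 97.7°) = 96.30° from the x-axis; with |DE| = 21.3, E = D + 21.3·(cos 96.30°, sin 96.30°) = (42.01, 32.23). DE ⟂ EZ; with |EZ| = 15.8 on the left of DE, Z = E + 15.8·(-0.9940, -0.1097) = (26.30, 30.49). Then |NZ| = |Z − N| = 40.27.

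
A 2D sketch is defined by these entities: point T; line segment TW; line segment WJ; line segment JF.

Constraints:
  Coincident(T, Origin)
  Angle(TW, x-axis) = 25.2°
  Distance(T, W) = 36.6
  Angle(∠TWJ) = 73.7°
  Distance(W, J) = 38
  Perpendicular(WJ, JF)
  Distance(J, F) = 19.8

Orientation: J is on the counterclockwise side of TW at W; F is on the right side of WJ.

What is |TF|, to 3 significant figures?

61.5

T is at the origin; TW runs at 25.2° with length 36.6, so W = 36.6·(cos 25.2°, sin 25.2°) = (33.1, 15.6). ∠TWJ = 73.7°, so WJ runs at 25.2° + (180° − 73.7°) = 132° from the x-axis; with |WJ| = 38.0, J = W + 38.0·(cos 132°, sin 132°) = (7.94, 44.0). WJ ⟂ JF; with |JF| = 19.8 on the right of WJ, F = J + 19.8·(0.749, 0.663) = (22.8, 57.2). Then |TF| = |F − T| = 61.5.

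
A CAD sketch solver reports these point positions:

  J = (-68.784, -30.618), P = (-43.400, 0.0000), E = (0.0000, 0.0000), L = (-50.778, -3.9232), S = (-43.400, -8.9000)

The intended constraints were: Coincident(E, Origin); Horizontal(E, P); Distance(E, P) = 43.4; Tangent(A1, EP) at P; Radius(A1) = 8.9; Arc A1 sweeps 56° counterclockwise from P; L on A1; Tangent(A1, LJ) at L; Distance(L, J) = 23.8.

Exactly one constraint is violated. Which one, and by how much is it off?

Distance(L, J) = 23.8 — off by 8.40.

E = (0.00, 0.00) ✓; E.y = 0.00, P.y = 0.00 ✓; |EP| = 43.40 ✓; ∠(SP, PE) = 90.00° ✓; |SP| = 8.900 ✓; bearing(S→L) − bearing(S→P) = 56.00° ✓; |SL| = 8.900 ✓; ∠(SL, LJ) = 90.00° ✓; |LJ| = 32.20 ✗.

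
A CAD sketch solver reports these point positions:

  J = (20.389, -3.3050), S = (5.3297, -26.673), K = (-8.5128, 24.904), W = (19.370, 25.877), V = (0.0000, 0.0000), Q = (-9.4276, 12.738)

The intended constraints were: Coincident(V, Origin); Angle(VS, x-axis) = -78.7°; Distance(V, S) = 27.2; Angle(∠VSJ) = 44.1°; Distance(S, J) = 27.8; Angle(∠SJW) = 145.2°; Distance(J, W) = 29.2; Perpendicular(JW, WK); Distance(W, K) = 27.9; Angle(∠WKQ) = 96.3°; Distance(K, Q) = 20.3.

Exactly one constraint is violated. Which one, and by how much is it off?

Distance(K, Q) = 20.3 — off by 8.10.

V = (0.00, 0.00) ✓; VS at -78.70° ✓; |VS| = 27.20 ✓; ∠VSJ = 44.10° ✓; |SJ| = 27.80 ✓; ∠SJW = 145.2° ✓; |JW| = 29.20 ✓; ∠(JW, WK) = 90.00° ✓; |WK| = 27.90 ✓; ∠WKQ = 96.30° ✓; |KQ| = 12.20 ✗.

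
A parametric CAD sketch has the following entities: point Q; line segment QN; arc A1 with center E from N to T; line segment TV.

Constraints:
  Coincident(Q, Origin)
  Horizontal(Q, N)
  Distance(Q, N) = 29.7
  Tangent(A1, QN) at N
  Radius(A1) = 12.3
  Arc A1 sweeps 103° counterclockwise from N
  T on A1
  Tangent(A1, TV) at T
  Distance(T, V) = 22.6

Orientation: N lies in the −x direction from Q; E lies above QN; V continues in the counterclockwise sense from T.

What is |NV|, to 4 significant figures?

37.72

On A1, N sits at bearing -90° from E; a 103° counterclockwise sweep puts T at bearing 13°, so T = E + 12.3·(cos 13°, sin 13°) = (-17.72, 15.07). A1 meets TV tangentially, so ET is at right angles to TV, so TV runs along (−sin 13°, cos 13°); with |TV| = 22.6, V = (-22.80, 37.09). Then |NV| = |V − N| = 37.72.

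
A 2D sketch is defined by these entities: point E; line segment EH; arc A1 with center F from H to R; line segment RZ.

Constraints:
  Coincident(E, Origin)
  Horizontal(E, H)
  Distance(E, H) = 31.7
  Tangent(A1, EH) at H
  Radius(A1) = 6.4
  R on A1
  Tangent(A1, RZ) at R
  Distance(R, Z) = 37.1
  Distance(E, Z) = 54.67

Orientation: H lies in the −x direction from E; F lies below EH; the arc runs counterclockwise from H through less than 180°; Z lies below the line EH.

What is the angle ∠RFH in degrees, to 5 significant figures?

98.737°

Checks: |FH| = 6.400 ✓; |FR| = 6.400 ✓; ∠(FR, RZ) = 90.00° ✓; |RZ| = 37.10 ✓; |EZ| = 54.67 ✓.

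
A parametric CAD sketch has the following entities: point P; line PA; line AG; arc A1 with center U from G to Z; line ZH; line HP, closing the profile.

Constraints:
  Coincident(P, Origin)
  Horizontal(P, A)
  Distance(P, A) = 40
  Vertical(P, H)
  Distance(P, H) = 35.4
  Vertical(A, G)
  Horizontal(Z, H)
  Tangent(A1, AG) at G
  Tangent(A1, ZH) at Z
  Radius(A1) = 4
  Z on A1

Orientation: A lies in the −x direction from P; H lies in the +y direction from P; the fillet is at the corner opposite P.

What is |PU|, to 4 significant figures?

47.77

P and H share the same x with |PH| = 35.4 and H on the +y side, so H = (0.000, 35.40). The virtual corner opposite P is at (-40.00, 35.40). A1 meets AG tangentially, so UG is at right angles to AG and since A1 is tangent to ZH there, UZ ⟂ ZH, with radius 4.0, so the center U sits 4.0 in from both sides at U = (-36.00, 31.40). Then |PU| = |U − P| = 47.77.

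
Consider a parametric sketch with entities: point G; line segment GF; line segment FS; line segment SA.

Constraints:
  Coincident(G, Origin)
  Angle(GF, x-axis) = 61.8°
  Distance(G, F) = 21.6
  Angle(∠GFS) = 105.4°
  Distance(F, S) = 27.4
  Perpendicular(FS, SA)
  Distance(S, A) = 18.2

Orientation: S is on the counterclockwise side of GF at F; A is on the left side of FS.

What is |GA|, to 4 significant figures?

33.24

∠GFS = 105.4°, so FS runs at 61.8° + (180° − 105.4°) = 136.4° from the x-axis; with |FS| = 27.4, S = F + 27.4·(cos 136.4°, sin 136.4°) = (-9.635, 37.93). FS ⟂ SA; with |SA| = 18.2 on the left of FS, A = S + 18.2·(-0.6896, -0.7242) = (-22.19, 24.75). Then |GA| = |A − G| = 33.24.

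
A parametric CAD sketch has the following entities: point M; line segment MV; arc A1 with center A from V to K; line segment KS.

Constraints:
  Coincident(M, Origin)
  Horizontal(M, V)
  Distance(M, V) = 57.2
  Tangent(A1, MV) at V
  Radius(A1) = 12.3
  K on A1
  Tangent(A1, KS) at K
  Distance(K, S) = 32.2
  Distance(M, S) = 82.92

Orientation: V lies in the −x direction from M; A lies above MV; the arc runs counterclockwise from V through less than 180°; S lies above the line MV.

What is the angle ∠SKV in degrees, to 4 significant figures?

113.5°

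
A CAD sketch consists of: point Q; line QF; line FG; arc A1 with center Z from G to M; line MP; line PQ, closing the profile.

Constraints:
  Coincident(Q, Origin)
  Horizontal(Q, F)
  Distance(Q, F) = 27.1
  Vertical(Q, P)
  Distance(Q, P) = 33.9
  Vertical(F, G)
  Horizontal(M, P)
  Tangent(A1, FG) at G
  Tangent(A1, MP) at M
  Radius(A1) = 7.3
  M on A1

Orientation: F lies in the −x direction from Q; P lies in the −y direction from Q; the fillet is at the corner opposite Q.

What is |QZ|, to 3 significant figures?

33.2

Q is at the origin; QF is horizontal with |QF| = 27.1 and F on the −x side, so F = (-27.1, 0.00). QP is vertical with |QP| = 33.9 and P on the −y side, so P = (0.00, -33.9). The virtual corner opposite Q is at (-27.1, -33.9). Tangency of A1 to FG means the radius ZG is perpendicular to FG and since A1 is tangent to MP there, ZM ⟂ MP, with radius 7.3, so the center Z sits 7.3 in from both sides at Z = (-19.8, -26.6). Then |QZ| = |Z − Q| = 33.2.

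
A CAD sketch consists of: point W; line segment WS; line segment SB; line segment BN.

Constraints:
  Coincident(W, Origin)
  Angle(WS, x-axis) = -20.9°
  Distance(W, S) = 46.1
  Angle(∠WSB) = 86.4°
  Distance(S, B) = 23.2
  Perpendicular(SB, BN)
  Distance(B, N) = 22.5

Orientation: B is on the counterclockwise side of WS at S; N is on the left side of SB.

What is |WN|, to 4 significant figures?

31.06

∠WSB = 86.4°, so SB runs at -20.9° + (180° − 86.4°) = 72.70° from the x-axis; with |SB| = 23.2, B = S + 23.2·(cos 72.70°, sin 72.70°) = (49.97, 5.705). The perpendicularity gives BN at right angles to SB; with |BN| = 22.5 on the left of SB, N = B + 22.5·(-0.9548, 0.2974) = (28.48, 12.40). Then |WN| = |N − W| = 31.06.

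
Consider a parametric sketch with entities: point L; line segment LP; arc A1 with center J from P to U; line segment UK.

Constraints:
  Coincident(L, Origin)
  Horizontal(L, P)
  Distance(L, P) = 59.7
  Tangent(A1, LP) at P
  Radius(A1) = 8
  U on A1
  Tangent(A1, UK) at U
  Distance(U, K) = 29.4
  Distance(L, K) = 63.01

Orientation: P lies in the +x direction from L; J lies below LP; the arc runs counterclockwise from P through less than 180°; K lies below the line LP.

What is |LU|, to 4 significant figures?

52.28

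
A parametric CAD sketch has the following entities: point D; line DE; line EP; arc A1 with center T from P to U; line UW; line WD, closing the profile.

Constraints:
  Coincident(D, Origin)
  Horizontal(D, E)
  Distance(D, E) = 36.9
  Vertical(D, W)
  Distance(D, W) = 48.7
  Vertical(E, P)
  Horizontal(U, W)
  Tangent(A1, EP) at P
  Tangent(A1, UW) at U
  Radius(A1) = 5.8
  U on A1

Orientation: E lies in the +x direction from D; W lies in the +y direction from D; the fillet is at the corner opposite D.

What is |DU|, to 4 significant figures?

57.78

D is at the origin; DE is horizontal with |DE| = 36.9 and E on the +x side, so E = (36.90, 0.000). DW is vertical with |DW| = 48.7 and W on the +y side, so W = (0.000, 48.70). The virtual corner opposite D is at (36.90, 48.70). Since A1 is tangent to EP there, TP ⟂ EP and A1 meets UW tangentially, so TU is at right angles to UW, with radius 5.8, so the center T sits 5.8 in from both sides at T = (31.10, 42.90). That places the tangent points at P = (36.90, 42.90) on EP and U = (31.10, 48.70) on UW. Then |DU| = |U − D| = 57.78.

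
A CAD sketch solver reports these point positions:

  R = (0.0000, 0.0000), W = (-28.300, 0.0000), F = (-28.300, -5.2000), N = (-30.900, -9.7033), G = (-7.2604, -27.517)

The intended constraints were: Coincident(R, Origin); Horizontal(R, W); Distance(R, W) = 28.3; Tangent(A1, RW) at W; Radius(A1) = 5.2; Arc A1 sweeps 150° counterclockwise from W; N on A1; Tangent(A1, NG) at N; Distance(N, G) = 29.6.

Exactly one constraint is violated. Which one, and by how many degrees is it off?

Tangent(A1, NG) at N — off by 7.00°.

R = (0.00, 0.00) ✓; R.y = 0.00, W.y = 0.00 ✓; |RW| = 28.30 ✓; ∠(FW, WR) = 90.00° ✓; |FW| = 5.200 ✓; bearing(F→N) − bearing(F→W) = 150.0° ✓; |FN| = 5.200 ✓; ∠(FN, NG) = 97.00° ✗; |NG| = 29.60 ✓.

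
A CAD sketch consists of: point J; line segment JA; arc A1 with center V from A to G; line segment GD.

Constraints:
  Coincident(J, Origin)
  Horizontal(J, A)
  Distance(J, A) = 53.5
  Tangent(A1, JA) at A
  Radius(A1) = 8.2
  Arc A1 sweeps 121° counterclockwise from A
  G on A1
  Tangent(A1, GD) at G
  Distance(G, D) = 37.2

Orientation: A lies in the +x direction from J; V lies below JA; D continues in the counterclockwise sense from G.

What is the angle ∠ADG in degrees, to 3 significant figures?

15.7°

J is at the origin; J and A share the same y with |JA| = 53.5 and A on the +x side, so A = (53.5, 0.00). A1 meets JA tangentially, so VA is at right angles to JA, so V = A + (0, -8.2) = (53.5, -8.20). On A1, A sits at bearing 90° from V; a 121° counterclockwise sweep puts G at bearing 211°, so G = V + 8.2·(cos 211°, sin 211°) = (46.5, -12.4). A1 meets GD tangentially, so VG is at right angles to GD, so GD runs along (−sin 211°, cos 211°); with |GD| = 37.2, D = (65.6, -44.3). Then cos ∠ADG = DA·DG / (|DA||DG|), giving 15.7°.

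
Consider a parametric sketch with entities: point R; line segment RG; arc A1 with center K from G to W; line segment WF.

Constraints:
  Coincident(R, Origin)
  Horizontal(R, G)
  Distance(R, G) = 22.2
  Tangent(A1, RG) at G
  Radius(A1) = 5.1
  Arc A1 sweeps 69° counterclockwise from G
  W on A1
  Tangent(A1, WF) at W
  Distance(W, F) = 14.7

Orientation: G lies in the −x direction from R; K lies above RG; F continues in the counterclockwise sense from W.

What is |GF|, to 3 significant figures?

19.7

On A1, G sits at bearing -90° from K; a 69° counterclockwise sweep puts W at bearing -21°, so W = K + 5.1·(cos -21°, sin -21°) = (-17.4, 3.27). Since A1 is tangent to WF there, KW ⟂ WF, so WF runs along (−sin -21°, cos -21°); with |WF| = 14.7, F = (-12.2, 17.0). Then |GF| = |F − G| = 19.7.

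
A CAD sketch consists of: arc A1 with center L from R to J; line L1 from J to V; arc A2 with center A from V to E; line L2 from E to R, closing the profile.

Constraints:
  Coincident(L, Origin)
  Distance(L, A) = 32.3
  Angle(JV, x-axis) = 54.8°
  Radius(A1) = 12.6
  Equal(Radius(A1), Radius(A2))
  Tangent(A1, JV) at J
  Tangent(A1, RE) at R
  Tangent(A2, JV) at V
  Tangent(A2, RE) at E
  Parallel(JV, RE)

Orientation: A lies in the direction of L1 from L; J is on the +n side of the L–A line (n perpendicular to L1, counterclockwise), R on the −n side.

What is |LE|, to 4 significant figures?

34.67

Tangency of A1 to both parallel lines with radius 12.6 puts J and R at L ± 12.6·n: J = (-10.30, 7.263), R = (10.30, -7.263). Equal radii place V and E the same way about A: V = A + 12.6·n = (8.323, 33.66), E = A − 12.6·n = (28.91, 19.13). Then |LE| = |E − L| = 34.67.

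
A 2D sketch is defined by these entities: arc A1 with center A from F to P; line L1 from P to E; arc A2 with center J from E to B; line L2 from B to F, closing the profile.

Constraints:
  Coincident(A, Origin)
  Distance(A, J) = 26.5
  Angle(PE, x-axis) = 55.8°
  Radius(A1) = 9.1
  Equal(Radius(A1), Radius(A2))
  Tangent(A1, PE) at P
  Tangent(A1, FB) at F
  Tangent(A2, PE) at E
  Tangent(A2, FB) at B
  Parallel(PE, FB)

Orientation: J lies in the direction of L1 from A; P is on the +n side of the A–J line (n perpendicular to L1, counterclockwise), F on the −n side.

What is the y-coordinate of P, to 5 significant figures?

5.1150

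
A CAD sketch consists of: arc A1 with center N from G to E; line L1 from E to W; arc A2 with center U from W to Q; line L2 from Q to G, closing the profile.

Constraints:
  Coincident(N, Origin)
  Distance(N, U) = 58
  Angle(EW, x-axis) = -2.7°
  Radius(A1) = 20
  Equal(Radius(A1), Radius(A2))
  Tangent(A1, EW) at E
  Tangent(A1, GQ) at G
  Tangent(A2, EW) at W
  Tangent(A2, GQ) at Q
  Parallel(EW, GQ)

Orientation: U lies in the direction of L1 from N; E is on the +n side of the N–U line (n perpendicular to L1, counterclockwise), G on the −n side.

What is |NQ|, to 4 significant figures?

61.35

The slot axis is L1's direction at -2.7°, so u = (cos -2.7°, sin -2.7°) = (0.9989, -0.04711) and n = (−sin -2.7°, cos -2.7°) = (0.04711, 0.9989). N is at the origin and U lies 58.0 along u from N, so U = 58.0·u = (57.94, -2.732). Tangency of A1 to both parallel lines with radius 20.0 puts E and G at N ± 20.0·n: E = (0.9421, 19.98), G = (-0.9421, -19.98). Equal radii place W and Q the same way about U: W = U + 20.0·n = (58.88, 17.25), Q = U − 20.0·n = (56.99, -22.71). Then |NQ| = |Q − N| = 61.35.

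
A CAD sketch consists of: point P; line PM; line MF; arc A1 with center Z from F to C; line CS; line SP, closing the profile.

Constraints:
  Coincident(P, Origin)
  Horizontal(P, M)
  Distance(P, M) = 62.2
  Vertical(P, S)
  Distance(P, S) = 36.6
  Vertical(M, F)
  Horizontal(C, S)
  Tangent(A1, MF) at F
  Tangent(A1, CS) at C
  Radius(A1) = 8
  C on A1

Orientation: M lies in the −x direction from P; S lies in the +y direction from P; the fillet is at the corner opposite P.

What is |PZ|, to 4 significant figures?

61.28

P is at the origin; P and M share the same y with |PM| = 62.2 and M on the −x side, so M = (-62.20, 0.000). PS is vertical with |PS| = 36.6 and S on the +y side, so S = (0.000, 36.60). The virtual corner opposite P is at (-62.20, 36.60). Tangency of A1 to MF means the radius ZF is perpendicular to MF and since A1 is tangent to CS there, ZC ⟂ CS, with radius 8.0, so the center Z sits 8.0 in from both sides at Z = (-54.20, 28.60). Then |PZ| = |Z − P| = 61.28.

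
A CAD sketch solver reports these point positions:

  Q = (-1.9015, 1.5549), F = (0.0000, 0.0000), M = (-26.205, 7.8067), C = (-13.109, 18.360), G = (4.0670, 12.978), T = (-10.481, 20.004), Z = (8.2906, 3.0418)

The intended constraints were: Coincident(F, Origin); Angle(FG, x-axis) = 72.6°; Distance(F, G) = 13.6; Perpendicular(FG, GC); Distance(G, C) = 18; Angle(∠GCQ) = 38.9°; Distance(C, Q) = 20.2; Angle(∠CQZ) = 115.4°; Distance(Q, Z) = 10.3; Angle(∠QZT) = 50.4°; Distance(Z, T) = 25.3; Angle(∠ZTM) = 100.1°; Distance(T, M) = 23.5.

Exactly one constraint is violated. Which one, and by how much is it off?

Distance(T, M) = 23.5 — off by 3.60.

F = (0.00, 0.00) ✓; FG at 72.60° ✓; |FG| = 13.60 ✓; ∠(FG, GC) = 90.00° ✓; |GC| = 18.00 ✓; ∠GCQ = 38.90° ✓; |CQ| = 20.20 ✓; ∠CQZ = 115.4° ✓; |QZ| = 10.30 ✓; ∠QZT = 50.40° ✓; |ZT| = 25.30 ✓; ∠ZTM = 100.1° ✓; |TM| = 19.90 ✗.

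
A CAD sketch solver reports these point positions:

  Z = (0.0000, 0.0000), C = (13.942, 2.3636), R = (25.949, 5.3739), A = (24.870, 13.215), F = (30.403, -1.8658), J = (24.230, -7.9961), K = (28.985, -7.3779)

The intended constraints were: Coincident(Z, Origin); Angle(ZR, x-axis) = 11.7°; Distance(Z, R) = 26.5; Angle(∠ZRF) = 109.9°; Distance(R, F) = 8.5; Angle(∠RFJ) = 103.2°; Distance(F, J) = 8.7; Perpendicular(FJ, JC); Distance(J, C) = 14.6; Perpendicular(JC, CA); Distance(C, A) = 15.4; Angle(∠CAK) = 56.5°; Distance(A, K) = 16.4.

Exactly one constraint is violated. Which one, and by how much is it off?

Distance(A, K) = 16.4 — off by 4.60.

Z = (0.00, 0.00) ✓; ZR at 11.70° ✓; |ZR| = 26.50 ✓; ∠ZRF = 109.9° ✓; |RF| = 8.500 ✓; ∠RFJ = 103.2° ✓; |FJ| = 8.700 ✓; ∠(FJ, JC) = 90.00° ✓; |JC| = 14.60 ✓; ∠(JC, CA) = 90.00° ✓; |CA| = 15.40 ✓; ∠CAK = 56.50° ✓; |AK| = 21.00 ✗.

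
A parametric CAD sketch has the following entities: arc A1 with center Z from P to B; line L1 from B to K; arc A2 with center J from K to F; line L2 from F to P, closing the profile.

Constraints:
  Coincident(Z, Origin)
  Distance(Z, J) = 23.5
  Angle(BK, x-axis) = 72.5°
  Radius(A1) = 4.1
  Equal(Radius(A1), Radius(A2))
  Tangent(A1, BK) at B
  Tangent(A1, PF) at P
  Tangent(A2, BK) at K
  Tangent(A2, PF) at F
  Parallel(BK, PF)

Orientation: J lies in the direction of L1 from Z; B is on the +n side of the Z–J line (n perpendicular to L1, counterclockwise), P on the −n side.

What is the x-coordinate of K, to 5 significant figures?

3.1563

The slot axis is L1's direction at 72.5°, so u = (cos 72.5°, sin 72.5°) = (0.30071, 0.95372) and n = (−sin 72.5°, cos 72.5°) = (-0.95372, 0.30071). Z is at the origin and J lies 23.5 along u from Z, so J = 23.5·u = (7.0666, 22.412). Tangency of A1 to both parallel lines with radius 4.1 puts B and P at Z ± 4.1·n: B = (-3.9102, 1.2329), P = (3.9102, -1.2329). Equal radii place K and F the same way about J: K = J + 4.1·n = (3.1563, 23.645), F = J − 4.1·n = (10.977, 21.179). So K.x = 3.1563.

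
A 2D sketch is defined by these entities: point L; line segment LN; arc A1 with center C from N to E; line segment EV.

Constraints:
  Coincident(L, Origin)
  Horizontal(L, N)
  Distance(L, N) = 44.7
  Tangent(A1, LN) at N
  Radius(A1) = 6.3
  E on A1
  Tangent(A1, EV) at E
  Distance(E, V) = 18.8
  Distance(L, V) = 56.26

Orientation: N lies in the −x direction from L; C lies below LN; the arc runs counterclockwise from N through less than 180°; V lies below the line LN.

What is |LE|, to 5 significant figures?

51.415

Checks: |CE| = 6.300 ✓; ∠(CE, EV) = 90.00° ✓; |EV| = 18.80 ✓; |LV| = 56.26 ✓.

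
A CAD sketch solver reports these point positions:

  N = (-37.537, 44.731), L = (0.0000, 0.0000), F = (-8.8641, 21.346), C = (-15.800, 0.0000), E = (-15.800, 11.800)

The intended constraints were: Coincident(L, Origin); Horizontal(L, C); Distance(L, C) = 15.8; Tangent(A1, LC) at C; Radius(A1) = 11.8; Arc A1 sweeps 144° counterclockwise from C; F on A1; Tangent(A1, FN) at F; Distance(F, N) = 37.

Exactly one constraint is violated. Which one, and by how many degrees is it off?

Tangent(A1, FN) at F — off by 3.20°.

L = (0.00, 0.00) ✓; L.y = 0.00, C.y = 0.00 ✓; |LC| = 15.80 ✓; ∠(EC, CL) = 90.00° ✓; |EC| = 11.80 ✓; bearing(E→F) − bearing(E→C) = 144.0° ✓; |EF| = 11.80 ✓; ∠(EF, FN) = 93.20° ✗; |FN| = 37.00 ✓.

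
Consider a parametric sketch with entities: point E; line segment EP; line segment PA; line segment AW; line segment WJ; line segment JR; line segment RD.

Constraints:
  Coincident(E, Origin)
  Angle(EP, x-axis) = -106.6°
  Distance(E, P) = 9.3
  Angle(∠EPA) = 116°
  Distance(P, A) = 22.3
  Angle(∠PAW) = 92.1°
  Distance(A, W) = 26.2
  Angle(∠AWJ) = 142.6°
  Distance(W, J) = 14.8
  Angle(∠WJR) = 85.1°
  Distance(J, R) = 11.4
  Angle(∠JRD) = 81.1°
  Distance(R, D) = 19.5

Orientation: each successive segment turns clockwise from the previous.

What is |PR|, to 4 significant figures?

31.48

∠AWJ = 142.6° gives WJ at 64.10° from the x-axis; with |WJ| = 14.8, J = (-23.42, 26.43). ∠WJR = 85.1° gives JR at -30.80° from the x-axis; with |JR| = 11.4, R = (-13.62, 20.60). Then |PR| = |R − P| = 31.48.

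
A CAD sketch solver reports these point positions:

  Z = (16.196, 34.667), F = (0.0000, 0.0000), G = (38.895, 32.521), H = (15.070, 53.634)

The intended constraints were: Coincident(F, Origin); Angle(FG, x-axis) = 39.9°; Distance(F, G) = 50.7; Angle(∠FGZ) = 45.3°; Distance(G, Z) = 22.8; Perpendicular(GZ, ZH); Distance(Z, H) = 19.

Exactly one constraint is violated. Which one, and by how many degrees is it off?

Perpendicular(GZ, ZH) — off by 8.80°.

F = (0.00, 0.00) ✓; FG at 39.90° ✓; |FG| = 50.70 ✓; ∠FGZ = 45.30° ✓; |GZ| = 22.80 ✓; ∠(GZ, ZH) = 81.20° ✗; |ZH| = 19.00 ✓.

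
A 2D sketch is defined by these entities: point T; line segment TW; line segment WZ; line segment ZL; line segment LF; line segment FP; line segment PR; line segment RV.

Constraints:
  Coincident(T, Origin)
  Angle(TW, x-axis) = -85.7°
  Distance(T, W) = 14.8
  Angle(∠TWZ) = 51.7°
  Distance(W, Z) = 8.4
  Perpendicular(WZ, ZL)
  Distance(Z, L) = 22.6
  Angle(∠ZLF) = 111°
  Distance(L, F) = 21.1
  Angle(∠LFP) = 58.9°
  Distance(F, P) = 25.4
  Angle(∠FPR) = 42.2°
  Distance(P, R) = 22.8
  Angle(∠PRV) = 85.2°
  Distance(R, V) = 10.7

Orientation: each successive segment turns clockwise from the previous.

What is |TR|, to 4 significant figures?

13.43

∠LFP = 58.9° gives FP at -134.1° from the x-axis; with |FP| = 25.4, P = (9.667, -14.31). ∠FPR = 42.2° gives PR at 88.10° from the x-axis; with |PR| = 22.8, R = (10.42, 8.476). Then |TR| = |R − T| = 13.43.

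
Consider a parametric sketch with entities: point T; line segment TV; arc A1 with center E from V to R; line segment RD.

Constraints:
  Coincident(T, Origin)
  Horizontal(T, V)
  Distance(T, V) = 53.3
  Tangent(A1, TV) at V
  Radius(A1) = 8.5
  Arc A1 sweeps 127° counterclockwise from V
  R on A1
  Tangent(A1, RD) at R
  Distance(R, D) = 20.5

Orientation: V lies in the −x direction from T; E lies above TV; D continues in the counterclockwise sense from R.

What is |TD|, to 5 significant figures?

66.049

T is at the origin; T and V share the same y with |TV| = 53.3 and V on the −x side, so V = (-53.300, 0.0000). The tangent condition forces EV to be normal to TV, so E = V + (0, 8.5) = (-53.300, 8.5000). On A1, V sits at bearing -90° from E; a 127° counterclockwise sweep puts R at bearing 37°, so R = E + 8.5·(cos 37°, sin 37°) = (-46.512, 13.615). A1 meets RD tangentially, so ER is at right angles to RD, so RD runs along (−sin 37°, cos 37°); with |RD| = 20.5, D = (-58.849, 29.987). Then |TD| = |D − T| = 66.049.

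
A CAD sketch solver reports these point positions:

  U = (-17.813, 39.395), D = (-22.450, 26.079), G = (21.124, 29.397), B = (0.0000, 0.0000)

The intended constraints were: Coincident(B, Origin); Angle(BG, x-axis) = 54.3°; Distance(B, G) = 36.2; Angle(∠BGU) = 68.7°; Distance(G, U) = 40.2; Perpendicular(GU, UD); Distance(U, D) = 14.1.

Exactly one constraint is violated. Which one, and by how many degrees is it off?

Perpendicular(GU, UD) — off by 4.80°.

B = (0.00, 0.00) ✓; BG at 54.30° ✓; |BG| = 36.20 ✓; ∠BGU = 68.70° ✓; |GU| = 40.20 ✓; ∠(GU, UD) = 85.20° ✗; |UD| = 14.10 ✓.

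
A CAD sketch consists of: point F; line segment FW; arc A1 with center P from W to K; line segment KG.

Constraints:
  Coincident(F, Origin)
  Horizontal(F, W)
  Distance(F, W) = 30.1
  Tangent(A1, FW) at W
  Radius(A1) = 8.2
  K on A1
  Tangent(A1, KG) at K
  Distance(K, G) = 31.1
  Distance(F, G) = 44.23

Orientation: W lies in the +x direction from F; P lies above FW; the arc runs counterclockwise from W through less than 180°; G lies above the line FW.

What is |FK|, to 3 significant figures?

39.1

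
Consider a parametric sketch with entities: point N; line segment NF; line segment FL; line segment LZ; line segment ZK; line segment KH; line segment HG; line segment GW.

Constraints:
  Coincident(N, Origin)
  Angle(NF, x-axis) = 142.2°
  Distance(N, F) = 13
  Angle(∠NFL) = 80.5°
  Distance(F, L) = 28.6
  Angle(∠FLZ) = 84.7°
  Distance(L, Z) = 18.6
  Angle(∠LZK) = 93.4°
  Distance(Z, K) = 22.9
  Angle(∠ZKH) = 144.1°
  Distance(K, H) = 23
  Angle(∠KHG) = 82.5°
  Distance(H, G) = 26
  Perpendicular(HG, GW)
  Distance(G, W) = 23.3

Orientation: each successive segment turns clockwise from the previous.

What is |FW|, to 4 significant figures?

20.78

∠KHG = 82.5° gives HG at 87.40° from the x-axis; with |HG| = 26.0, G = (-17.03, 21.63). HG is perpendicular to GW, so GW runs at -2.600°; with |GW| = 23.3, W = (6.248, 20.58). Then |FW| = |W − F| = 20.78.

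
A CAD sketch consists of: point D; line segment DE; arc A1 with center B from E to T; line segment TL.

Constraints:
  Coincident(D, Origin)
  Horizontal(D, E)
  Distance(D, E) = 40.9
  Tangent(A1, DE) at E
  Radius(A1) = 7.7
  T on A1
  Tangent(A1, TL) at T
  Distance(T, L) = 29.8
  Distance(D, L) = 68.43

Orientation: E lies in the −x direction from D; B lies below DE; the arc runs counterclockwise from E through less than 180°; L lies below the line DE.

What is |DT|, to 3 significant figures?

48.0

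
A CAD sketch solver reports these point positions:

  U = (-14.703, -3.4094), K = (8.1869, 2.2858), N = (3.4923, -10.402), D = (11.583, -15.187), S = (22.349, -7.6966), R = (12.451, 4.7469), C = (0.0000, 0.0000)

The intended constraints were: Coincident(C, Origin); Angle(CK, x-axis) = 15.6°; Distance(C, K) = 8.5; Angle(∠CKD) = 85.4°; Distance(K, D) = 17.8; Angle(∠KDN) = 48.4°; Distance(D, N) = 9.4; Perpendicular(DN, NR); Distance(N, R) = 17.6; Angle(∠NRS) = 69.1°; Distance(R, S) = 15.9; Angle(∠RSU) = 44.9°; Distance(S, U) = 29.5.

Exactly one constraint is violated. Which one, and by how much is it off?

Distance(S, U) = 29.5 — off by 7.80.

C = (0.00, 0.00) ✓; CK at 15.60° ✓; |CK| = 8.500 ✓; ∠CKD = 85.40° ✓; |KD| = 17.80 ✓; ∠KDN = 48.40° ✓; |DN| = 9.400 ✓; ∠(DN, NR) = 90.00° ✓; |NR| = 17.60 ✓; ∠NRS = 69.10° ✓; |RS| = 15.90 ✓; ∠RSU = 44.90° ✓; |SU| = 37.30 ✗.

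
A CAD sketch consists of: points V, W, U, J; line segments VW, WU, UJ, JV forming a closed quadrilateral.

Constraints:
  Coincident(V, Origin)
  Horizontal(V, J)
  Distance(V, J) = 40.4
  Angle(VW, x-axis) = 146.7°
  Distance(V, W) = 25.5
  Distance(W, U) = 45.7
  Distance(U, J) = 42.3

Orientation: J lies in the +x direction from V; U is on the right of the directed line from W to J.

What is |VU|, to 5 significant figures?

23.848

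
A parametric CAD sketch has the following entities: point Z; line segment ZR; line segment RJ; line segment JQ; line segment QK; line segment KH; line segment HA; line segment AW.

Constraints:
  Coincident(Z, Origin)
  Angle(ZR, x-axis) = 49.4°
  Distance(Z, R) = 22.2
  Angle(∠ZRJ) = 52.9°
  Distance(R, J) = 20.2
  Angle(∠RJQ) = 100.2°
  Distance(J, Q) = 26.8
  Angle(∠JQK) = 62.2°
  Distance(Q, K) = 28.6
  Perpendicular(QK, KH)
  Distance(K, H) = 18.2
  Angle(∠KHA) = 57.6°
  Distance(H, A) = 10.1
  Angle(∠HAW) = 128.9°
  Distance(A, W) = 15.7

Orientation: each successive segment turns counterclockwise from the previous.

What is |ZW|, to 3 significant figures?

8.90

Z is at the origin; ZR runs at 49.4° with length 22.2, so R = (14.4, 16.9). ∠ZRJ = 52.9° gives RJ at 176° from the x-axis; with |RJ| = 20.2, J = (-5.72, 18.1). ∠RJQ = 100.2° gives JQ at -104° from the x-axis; with |JQ| = 26.8, Q = (-12.1, -7.95). ∠JQK = 62.2° gives QK at 14.1° from the x-axis; with |QK| = 28.6, K = (15.7, -0.981). The perpendicularity gives KH at right angles to QK, so KH runs at 104°; with |KH| = 18.2, H = (11.2, 16.7). ∠KHA = 57.6° gives HA at -134° from the x-axis; with |HA| = 10.1, A = (4.29, 9.34). ∠HAW = 128.9° gives AW at -82.4° from the x-axis; with |AW| = 15.7, W = (6.37, -6.22). Then |ZW| = |W − Z| = 8.90.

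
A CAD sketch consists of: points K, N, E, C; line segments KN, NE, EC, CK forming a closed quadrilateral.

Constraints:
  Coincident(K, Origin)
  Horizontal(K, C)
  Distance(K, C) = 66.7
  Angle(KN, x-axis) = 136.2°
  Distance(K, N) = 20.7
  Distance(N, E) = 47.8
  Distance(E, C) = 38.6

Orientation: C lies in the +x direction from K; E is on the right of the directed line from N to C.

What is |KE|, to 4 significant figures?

29.05

Checks: |NE| = 47.80 ✓; |EC| = 38.60 ✓.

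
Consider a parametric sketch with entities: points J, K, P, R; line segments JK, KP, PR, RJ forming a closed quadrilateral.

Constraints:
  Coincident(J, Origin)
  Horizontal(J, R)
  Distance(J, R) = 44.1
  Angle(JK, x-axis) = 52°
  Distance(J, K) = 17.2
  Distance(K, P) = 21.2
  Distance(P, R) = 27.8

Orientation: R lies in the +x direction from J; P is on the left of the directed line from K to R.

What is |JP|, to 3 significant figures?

37.6

Checks: |KP| = 21.20 ✓; |PR| = 27.80 ✓.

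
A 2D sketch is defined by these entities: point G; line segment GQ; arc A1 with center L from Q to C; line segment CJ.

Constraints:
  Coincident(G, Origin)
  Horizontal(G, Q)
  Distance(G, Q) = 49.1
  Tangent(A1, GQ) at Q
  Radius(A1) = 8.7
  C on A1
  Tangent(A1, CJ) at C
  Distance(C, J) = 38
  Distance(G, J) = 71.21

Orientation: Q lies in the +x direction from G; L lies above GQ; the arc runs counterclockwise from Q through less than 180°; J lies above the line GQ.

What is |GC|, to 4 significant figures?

58.55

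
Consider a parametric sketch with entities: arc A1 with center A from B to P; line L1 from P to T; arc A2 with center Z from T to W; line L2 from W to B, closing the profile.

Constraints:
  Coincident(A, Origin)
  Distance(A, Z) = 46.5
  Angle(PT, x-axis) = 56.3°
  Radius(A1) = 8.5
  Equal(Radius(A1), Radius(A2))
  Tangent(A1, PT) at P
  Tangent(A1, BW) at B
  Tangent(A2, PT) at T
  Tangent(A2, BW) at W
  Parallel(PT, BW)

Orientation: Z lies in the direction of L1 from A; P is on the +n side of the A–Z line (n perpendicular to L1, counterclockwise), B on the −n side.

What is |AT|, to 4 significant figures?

47.27

Tangency of A1 to both parallel lines with radius 8.5 puts P and B at A ± 8.5·n: P = (-7.072, 4.716), B = (7.072, -4.716). Equal radii place T and W the same way about Z: T = Z + 8.5·n = (18.73, 43.40), W = Z − 8.5·n = (32.87, 33.97). Then |AT| = |T − A| = 47.27.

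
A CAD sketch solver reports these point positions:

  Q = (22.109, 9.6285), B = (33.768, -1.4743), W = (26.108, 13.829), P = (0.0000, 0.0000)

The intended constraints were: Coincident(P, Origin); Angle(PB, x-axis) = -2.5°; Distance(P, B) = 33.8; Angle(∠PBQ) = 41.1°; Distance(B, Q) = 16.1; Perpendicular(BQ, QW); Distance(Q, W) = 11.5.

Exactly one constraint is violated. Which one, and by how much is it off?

Distance(Q, W) = 11.5 — off by 5.70.

P = (0.00, 0.00) ✓; PB at -2.500° ✓; |PB| = 33.80 ✓; ∠PBQ = 41.10° ✓; |BQ| = 16.10 ✓; ∠(BQ, QW) = 89.99° ✓; |QW| = 5.800 ✗.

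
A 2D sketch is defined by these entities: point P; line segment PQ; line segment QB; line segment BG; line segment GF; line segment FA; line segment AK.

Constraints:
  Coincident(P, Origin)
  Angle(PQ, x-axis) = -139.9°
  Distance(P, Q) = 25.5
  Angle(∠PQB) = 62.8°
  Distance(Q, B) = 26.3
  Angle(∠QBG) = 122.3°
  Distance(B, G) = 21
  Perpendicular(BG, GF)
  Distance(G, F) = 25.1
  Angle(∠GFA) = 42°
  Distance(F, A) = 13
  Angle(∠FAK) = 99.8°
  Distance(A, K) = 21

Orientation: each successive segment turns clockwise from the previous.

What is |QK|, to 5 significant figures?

45.721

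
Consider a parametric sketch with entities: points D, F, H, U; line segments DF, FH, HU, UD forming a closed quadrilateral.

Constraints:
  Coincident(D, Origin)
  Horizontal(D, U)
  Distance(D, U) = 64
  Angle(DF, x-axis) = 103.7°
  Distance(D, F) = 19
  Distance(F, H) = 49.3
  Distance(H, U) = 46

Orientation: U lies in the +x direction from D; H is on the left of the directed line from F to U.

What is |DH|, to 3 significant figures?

56.2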